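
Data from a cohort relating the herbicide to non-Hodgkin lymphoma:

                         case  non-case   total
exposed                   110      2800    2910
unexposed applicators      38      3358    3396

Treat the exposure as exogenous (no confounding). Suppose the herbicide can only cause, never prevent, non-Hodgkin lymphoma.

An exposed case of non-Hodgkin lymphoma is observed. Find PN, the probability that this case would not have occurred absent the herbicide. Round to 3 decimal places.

p₁ = P(outcome | exposed) = 110/2910 = 0.037801
p₀ = P(outcome | unexposed) = 38/3396 = 0.01119
Under exogeneity and monotonicity, PN = (p₁ − p₀) / p₁.
PN = (0.037801 − 0.01119) / 0.037801 = 0.026611 / 0.037801 ≈ 0.7040

PN ≈ 0.704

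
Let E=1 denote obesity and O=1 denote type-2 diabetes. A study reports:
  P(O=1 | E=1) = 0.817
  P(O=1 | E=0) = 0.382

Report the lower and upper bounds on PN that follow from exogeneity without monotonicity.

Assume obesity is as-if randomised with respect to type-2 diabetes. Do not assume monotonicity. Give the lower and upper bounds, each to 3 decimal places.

Let p₁ = 0.817, p₀ = 0.382.
Under exogeneity alone the bounds on PN are max{0,(p₁−p₀)/p₁} ≤ PN ≤ min{1,(1−p₀)/p₁}.
  lower = (p₁ − p₀)/p₁ = 0.435 / 0.817 ≈ 0.5324
  upper = min{1, (1 − p₀)/p₁} = 0.618 / 0.817 ≈ 0.7564

0.532 ≤ PN ≤ 0.756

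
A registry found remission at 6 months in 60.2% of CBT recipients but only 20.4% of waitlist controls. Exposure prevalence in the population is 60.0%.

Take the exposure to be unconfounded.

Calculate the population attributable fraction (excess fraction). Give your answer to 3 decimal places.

p₁ = 0.602, p₀ = 0.204.
Overall risk P(Y=1) = π·p₁ + (1−π)·p₀ = 0.6×0.602 + 0.4×0.204 = 0.4428.
Under exogeneity, PAF = [P(Y=1) − p₀] / P(Y=1).
PAF = (0.4428 − 0.204) / 0.4428 ≈ 0.5393

PAF ≈ 0.539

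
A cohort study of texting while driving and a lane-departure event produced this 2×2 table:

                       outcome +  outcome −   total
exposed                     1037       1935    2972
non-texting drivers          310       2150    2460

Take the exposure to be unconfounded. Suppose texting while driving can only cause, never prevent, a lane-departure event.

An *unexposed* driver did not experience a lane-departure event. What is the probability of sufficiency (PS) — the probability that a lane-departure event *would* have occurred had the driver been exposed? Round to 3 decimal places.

p₁ = P(outcome | exposed) = 1037/2972 = 0.34892
p₀ = P(outcome | unexposed) = 310/2460 = 0.12602
Under exogeneity and monotonicity, PS = (p₁ − p₀)/(1 − p₀).
PS = (0.34892 − 0.12602) / 0.87398 ≈ 0.2550

PS ≈ 0.255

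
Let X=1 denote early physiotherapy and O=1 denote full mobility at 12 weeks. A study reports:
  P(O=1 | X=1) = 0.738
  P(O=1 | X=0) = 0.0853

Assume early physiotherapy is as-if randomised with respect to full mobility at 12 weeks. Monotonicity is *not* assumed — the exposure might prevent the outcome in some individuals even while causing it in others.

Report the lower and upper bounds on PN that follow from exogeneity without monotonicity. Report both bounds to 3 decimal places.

0.884 ≤ PN ≤ 1.000

Let p₁ = 0.738, p₀ = 0.0853.
Under exogeneity alone the bounds on PN are max{0,(p₁−p₀)/p₁} ≤ PN ≤ min{1,(1−p₀)/p₁}.
  lower = (p₁ − p₀)/p₁ = 0.6527 / 0.738 ≈ 0.8844
  upper = min{1, (1 − p₀)/p₁} = 0.9147 / 0.738 ≈ 1.2394 → capped at 1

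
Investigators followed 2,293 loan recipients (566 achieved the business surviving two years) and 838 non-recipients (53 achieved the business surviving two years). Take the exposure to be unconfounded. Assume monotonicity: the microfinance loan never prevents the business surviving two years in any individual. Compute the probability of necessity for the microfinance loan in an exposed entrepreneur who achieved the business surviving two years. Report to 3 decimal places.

p₁ = P(outcome | exposed) = 566/2293 = 0.24684
p₀ = P(outcome | unexposed) = 53/838 = 0.063246
Under exogeneity and monotonicity, PN = (p₁ − p₀) / p₁.
PN = (0.24684 − 0.063246) / 0.24684 = 0.18359 / 0.24684 ≈ 0.7438

PN ≈ 0.744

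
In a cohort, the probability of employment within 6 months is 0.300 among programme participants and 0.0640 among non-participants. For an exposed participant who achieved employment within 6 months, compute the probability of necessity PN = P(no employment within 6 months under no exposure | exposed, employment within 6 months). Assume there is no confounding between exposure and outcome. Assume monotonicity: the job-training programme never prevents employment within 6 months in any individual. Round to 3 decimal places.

PN ≈ 0.787

Let p₁ = 0.3, p₀ = 0.064.
Under exogeneity and monotonicity, PN = (p₁ − p₀) / p₁.
PN = (0.3 − 0.064) / 0.3 = 0.236 / 0.3 ≈ 0.7867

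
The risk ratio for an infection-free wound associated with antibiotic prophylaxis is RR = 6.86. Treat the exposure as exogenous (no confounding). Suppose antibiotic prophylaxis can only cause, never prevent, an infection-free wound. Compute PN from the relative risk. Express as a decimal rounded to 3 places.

PN ≈ 0.854

Under exogeneity and monotonicity, PN = (RR − 1) / RR = 1 − 1/RR.
PN = (6.86 − 1) / 6.86 = 5.86 / 6.86 ≈ 0.8542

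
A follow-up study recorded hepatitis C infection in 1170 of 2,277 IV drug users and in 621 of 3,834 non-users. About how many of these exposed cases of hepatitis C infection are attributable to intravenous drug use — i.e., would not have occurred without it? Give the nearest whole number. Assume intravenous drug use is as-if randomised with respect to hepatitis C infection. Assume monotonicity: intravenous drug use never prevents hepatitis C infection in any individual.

about 801 cases

p₁ = P(outcome | exposed) = 1170/2277 = 0.51383
p₀ = P(outcome | unexposed) = 621/3834 = 0.16197
PN = (p₁ − p₀)/p₁ = (0.51383 − 0.16197) / 0.51383 ≈ 0.68478.
Attributable cases ≈ PN × (exposed cases) = 0.68478 × 1170 ≈ 801.19.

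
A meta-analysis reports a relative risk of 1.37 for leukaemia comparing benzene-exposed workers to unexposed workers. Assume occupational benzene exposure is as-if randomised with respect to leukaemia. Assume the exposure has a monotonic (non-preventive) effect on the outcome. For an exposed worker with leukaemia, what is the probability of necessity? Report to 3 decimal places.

PN ≈ 0.270

Under exogeneity and monotonicity, PN = (RR − 1) / RR = 1 − 1/RR.
PN = (1.37 − 1) / 1.37 = 0.37 / 1.37 ≈ 0.2701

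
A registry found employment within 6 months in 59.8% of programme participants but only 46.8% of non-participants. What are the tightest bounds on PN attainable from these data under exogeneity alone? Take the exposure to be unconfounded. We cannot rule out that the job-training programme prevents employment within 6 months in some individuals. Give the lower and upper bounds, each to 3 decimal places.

0.217 ≤ PN ≤ 0.890

p₁ = 0.598, p₀ = 0.468.
Under exogeneity alone the bounds on PN are max{0,(p₁−p₀)/p₁} ≤ PN ≤ min{1,(1−p₀)/p₁}.
  lower = (p₁ − p₀)/p₁ = 0.13 / 0.598 ≈ 0.2174
  upper = min{1, (1 − p₀)/p₁} = 0.532 / 0.598 ≈ 0.8896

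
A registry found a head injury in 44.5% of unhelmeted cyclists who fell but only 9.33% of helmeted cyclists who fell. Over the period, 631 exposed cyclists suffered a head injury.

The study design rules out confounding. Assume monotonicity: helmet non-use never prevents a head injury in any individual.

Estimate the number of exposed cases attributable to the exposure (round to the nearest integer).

p₁ = 0.445, p₀ = 0.0933.
PN = (p₁ − p₀)/p₁ = (0.445 − 0.0933) / 0.445 ≈ 0.79034.
Attributable cases ≈ PN × (exposed cases) = 0.79034 × 631 ≈ 498.70.

about 499 cases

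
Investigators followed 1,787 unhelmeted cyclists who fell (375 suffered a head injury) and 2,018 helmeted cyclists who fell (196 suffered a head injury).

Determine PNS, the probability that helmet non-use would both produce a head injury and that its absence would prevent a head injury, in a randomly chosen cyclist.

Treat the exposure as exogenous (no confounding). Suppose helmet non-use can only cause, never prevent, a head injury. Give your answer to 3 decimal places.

PNS ≈ 0.113

p₁ = P(outcome | exposed) = 375/1787 = 0.20985
p₀ = P(outcome | unexposed) = 196/2018 = 0.097126
Under exogeneity and monotonicity, PNS = p₁ − p₀.
PNS = 0.20985 − 0.097126 = 0.11272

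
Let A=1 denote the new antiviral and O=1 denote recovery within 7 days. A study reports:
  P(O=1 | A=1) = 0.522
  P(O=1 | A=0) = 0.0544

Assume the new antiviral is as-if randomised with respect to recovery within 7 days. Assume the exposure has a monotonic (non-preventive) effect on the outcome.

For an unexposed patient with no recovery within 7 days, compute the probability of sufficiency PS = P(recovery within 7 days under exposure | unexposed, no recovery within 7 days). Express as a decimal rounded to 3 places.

Let p₁ = 0.522, p₀ = 0.0544.
Under exogeneity and monotonicity, PS = (p₁ − p₀) / (1 − p₀).
PS = (0.522 − 0.0544) / (1 − 0.0544) = 0.4676 / 0.9456 ≈ 0.4945

PS ≈ 0.495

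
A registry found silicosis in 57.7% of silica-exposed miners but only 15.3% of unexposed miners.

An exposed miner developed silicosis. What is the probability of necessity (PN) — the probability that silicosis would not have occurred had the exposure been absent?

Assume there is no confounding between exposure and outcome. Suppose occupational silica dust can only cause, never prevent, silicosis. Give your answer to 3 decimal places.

p₁ = 0.577, p₀ = 0.153.
Under exogeneity and monotonicity, PN = (p₁ − p₀) / p₁.
PN = (0.577 − 0.153) / 0.577 = 0.424 / 0.577 ≈ 0.7348

PN ≈ 0.735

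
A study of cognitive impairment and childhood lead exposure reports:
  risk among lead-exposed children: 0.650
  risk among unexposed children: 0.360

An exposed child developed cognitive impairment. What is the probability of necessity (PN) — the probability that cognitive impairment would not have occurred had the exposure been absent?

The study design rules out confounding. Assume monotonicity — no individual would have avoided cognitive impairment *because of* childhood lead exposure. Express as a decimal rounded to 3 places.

PN ≈ 0.446

Let p₁ = 0.65, p₀ = 0.36.
Under exogeneity and monotonicity, PN = (p₁ − p₀) / p₁.
PN = (0.65 − 0.36) / 0.65 = 0.29 / 0.65 ≈ 0.4462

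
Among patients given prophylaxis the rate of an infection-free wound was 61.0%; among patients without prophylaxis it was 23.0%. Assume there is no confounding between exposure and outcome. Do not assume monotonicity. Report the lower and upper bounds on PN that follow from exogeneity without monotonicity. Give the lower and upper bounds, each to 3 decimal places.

p₁ = 0.61, p₀ = 0.23.
Under exogeneity alone the bounds on PN are max{0,(p₁−p₀)/p₁} ≤ PN ≤ min{1,(1−p₀)/p₁}.
  lower = (p₁ − p₀)/p₁ = 0.38 / 0.61 ≈ 0.6230
  upper = min{1, (1 − p₀)/p₁} = 0.77 / 0.61 ≈ 1.2623 → capped at 1

0.623 ≤ PN ≤ 1.000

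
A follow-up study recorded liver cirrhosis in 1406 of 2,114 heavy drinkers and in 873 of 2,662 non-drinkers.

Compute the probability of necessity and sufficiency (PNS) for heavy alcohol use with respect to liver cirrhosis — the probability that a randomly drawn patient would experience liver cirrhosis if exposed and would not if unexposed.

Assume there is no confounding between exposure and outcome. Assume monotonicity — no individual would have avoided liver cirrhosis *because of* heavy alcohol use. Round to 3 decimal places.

p₁ = P(outcome | exposed) = 1406/2114 = 0.66509
p₀ = P(outcome | unexposed) = 873/2662 = 0.32795
Under exogeneity and monotonicity, PNS = p₁ − p₀.
PNS = 0.66509 − 0.32795 = 0.33714

PNS ≈ 0.337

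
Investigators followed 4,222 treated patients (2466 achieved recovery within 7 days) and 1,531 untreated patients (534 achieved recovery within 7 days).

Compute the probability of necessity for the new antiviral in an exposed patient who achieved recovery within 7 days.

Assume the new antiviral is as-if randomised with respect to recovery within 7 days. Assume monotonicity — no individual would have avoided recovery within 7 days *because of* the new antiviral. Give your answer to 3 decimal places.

PN ≈ 0.403

p₁ = P(outcome | exposed) = 2466/4222 = 0.58408
p₀ = P(outcome | unexposed) = 534/1531 = 0.34879
Under exogeneity and monotonicity, PN = (p₁ − p₀) / p₁.
PN = (0.58408 − 0.34879) / 0.58408 = 0.23529 / 0.58408 ≈ 0.4028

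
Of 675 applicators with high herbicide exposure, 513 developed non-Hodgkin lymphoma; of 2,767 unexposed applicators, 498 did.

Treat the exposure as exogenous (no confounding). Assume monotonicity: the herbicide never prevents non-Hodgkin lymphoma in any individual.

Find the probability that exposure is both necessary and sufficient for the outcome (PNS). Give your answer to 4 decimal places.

PNS ≈ 0.5800

p₁ = P(outcome | exposed) = 513/675 = 0.76
p₀ = P(outcome | unexposed) = 498/2767 = 0.17998
Under exogeneity and monotonicity, PNS = p₁ − p₀.
PNS = 0.76 − 0.17998 = 0.58002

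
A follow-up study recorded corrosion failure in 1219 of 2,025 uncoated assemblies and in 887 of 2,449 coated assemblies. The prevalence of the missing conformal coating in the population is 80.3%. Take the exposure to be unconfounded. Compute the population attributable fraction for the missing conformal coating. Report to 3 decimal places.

p₁ = P(outcome | exposed) = 1219/2025 = 0.60198
p₀ = P(outcome | unexposed) = 887/2449 = 0.36219
Overall risk P(Y=1) = π·p₁ + (1−π)·p₀ = 0.803×0.60198 + 0.197×0.36219 = 0.55474.
Under exogeneity, PAF = [P(Y=1) − p₀] / P(Y=1).
PAF = (0.55474 − 0.36219) / 0.55474 ≈ 0.3471

PAF ≈ 0.347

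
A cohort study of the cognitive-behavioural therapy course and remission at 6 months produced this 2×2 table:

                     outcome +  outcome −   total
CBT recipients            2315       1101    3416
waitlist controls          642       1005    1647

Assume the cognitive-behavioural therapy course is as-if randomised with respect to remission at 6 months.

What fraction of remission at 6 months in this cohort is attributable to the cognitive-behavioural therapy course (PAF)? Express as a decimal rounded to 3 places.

PAF ≈ 0.333

p₁ = P(outcome | exposed) = 2315/3416 = 0.67769
p₀ = P(outcome | unexposed) = 642/1647 = 0.3898
Exposure prevalence π = 3416/5063 = 0.6747; overall risk P(Y=1) = 0.58404.
Under exogeneity, PAF = [P(Y=1) − p₀]/P(Y=1).
PAF = (0.58404 − 0.3898) / 0.58404 ≈ 0.3326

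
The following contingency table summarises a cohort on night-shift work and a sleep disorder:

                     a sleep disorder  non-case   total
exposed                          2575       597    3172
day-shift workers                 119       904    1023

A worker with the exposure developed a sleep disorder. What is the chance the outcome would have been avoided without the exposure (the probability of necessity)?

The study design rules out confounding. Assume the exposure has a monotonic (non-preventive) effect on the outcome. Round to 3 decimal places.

p₁ = P(outcome | exposed) = 2575/3172 = 0.81179
p₀ = P(outcome | unexposed) = 119/1023 = 0.11632
Under exogeneity and monotonicity, PN = (p₁ − p₀) / p₁.
PN = (0.81179 − 0.11632) / 0.81179 = 0.69547 / 0.81179 ≈ 0.8567

PN ≈ 0.857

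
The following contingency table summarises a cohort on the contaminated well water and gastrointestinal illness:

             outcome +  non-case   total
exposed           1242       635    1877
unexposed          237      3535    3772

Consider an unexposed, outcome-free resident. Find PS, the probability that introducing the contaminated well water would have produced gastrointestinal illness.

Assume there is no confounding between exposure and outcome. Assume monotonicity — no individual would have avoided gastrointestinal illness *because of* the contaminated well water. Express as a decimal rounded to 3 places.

PS ≈ 0.639

p₁ = P(outcome | exposed) = 1242/1877 = 0.66169
p₀ = P(outcome | unexposed) = 237/3772 = 0.062831
Under exogeneity and monotonicity, PS = (p₁ − p₀) / (1 − p₀).
PS = (0.66169 − 0.062831) / (1 − 0.062831) = 0.59886 / 0.93717 ≈ 0.6390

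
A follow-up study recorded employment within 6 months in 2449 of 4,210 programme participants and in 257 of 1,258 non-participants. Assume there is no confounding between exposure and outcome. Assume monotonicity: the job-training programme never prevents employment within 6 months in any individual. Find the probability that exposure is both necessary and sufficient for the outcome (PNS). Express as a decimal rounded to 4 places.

PNS ≈ 0.3774

p₁ = P(outcome | exposed) = 2449/4210 = 0.58171
p₀ = P(outcome | unexposed) = 257/1258 = 0.20429
Under exogeneity and monotonicity, PNS = p₁ − p₀.
PNS = 0.58171 − 0.20429 = 0.37742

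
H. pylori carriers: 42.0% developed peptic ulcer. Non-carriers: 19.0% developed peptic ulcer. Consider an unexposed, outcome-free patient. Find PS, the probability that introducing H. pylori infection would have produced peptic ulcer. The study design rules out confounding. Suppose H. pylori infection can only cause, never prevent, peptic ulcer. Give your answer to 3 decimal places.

PS ≈ 0.284

p₁ = 0.42, p₀ = 0.19.
Under exogeneity and monotonicity, PS = (p₁ − p₀) / (1 − p₀).
PS = (0.42 − 0.19) / (1 − 0.19) = 0.23 / 0.81 ≈ 0.2840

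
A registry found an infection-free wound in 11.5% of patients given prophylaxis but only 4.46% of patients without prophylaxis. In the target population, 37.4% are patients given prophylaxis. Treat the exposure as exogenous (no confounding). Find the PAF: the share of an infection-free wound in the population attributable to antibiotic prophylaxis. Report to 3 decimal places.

p₁ = 0.115, p₀ = 0.0446.
Overall risk P(Y=1) = π·p₁ + (1−π)·p₀ = 0.374×0.115 + 0.626×0.0446 = 0.07093.
Under exogeneity, PAF = [P(Y=1) − p₀] / P(Y=1).
PAF = (0.07093 − 0.0446) / 0.07093 ≈ 0.3712

PAF ≈ 0.371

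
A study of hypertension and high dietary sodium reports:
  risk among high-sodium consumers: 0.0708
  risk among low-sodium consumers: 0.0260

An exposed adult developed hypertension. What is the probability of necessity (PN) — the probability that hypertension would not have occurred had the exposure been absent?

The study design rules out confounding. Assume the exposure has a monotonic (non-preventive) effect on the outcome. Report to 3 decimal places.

Let p₁ = 0.0708, p₀ = 0.026.
Under exogeneity and monotonicity, PN = (p₁ − p₀) / p₁.
PN = (0.0708 − 0.026) / 0.0708 = 0.0448 / 0.0708 ≈ 0.6328

PN ≈ 0.633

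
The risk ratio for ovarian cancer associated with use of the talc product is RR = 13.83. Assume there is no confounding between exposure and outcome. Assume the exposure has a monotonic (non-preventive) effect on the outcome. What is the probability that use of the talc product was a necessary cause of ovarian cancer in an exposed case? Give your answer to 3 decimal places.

PN ≈ 0.928

Under exogeneity and monotonicity, PN = (RR − 1) / RR = 1 − 1/RR.
PN = (13.83 − 1) / 13.83 = 12.83 / 13.83 ≈ 0.9277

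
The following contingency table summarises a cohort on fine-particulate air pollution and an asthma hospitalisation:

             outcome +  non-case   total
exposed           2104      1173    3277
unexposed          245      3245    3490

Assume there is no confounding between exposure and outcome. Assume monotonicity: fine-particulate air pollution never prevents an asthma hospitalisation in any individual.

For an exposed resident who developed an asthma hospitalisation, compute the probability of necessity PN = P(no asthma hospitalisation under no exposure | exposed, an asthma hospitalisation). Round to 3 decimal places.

p₁ = P(outcome | exposed) = 2104/3277 = 0.64205
p₀ = P(outcome | unexposed) = 245/3490 = 0.070201
Under exogeneity and monotonicity, PN = (p₁ − p₀) / p₁.
PN = (0.64205 − 0.070201) / 0.64205 = 0.57185 / 0.64205 ≈ 0.8907

PN ≈ 0.891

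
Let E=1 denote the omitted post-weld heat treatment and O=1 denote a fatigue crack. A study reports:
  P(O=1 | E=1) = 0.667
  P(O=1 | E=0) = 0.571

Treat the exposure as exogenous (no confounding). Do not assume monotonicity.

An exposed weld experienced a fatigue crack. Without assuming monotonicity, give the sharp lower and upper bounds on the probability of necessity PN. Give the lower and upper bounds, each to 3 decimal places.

0.144 ≤ PN ≤ 0.643

Let p₁ = 0.667, p₀ = 0.571.
Under exogeneity alone the bounds on PN are max{0,(p₁−p₀)/p₁} ≤ PN ≤ min{1,(1−p₀)/p₁}.
  lower = (p₁ − p₀)/p₁ = 0.096 / 0.667 ≈ 0.1439
  upper = min{1, (1 − p₀)/p₁} = 0.429 / 0.667 ≈ 0.6432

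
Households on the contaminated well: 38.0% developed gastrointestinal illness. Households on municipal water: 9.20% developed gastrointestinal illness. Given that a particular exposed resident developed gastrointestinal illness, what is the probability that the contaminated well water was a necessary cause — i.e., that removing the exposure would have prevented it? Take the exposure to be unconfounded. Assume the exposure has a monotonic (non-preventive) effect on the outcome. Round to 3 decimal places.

PN ≈ 0.758

p₁ = 0.38, p₀ = 0.092.
Under exogeneity and monotonicity, PN = (p₁ − p₀) / p₁.
PN = (0.38 − 0.092) / 0.38 = 0.288 / 0.38 ≈ 0.7579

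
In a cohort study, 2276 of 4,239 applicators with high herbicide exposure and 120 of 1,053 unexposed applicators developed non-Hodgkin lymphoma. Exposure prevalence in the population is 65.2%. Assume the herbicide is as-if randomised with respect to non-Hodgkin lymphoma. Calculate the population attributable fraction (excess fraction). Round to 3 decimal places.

p₁ = P(outcome | exposed) = 2276/4239 = 0.53692
p₀ = P(outcome | unexposed) = 120/1053 = 0.11396
Overall risk P(Y=1) = π·p₁ + (1−π)·p₀ = 0.652×0.53692 + 0.348×0.11396 = 0.38973.
Under exogeneity, PAF = [P(Y=1) − p₀] / P(Y=1).
PAF = (0.38973 − 0.11396) / 0.38973 ≈ 0.7076

PAF ≈ 0.708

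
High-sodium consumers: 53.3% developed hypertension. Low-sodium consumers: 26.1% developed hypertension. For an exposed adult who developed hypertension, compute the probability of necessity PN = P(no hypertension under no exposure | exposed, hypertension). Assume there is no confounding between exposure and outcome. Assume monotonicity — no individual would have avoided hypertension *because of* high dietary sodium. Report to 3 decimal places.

p₁ = 0.533, p₀ = 0.261.
Under exogeneity and monotonicity, PN = (p₁ − p₀) / p₁.
PN = (0.533 − 0.261) / 0.533 = 0.272 / 0.533 ≈ 0.5103

PN ≈ 0.510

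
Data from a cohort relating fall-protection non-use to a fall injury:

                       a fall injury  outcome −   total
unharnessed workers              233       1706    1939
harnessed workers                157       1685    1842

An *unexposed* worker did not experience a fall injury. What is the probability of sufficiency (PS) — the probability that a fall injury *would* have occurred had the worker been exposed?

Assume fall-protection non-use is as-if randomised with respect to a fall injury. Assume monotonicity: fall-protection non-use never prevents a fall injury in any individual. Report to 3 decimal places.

PS ≈ 0.038

p₁ = P(outcome | exposed) = 233/1939 = 0.12017
p₀ = P(outcome | unexposed) = 157/1842 = 0.085233
Under exogeneity and monotonicity, PS = (p₁ − p₀) / (1 − p₀).
PS = (0.12017 − 0.085233) / (1 − 0.085233) = 0.034932 / 0.91477 ≈ 0.0382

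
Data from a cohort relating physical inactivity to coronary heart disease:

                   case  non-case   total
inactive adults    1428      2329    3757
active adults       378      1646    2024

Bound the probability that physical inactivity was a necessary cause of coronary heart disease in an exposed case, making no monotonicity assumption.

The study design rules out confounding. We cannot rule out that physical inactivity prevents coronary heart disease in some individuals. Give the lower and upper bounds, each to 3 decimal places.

0.509 ≤ PN ≤ 1.000

p₁ = P(outcome | exposed) = 1428/3757 = 0.38009
p₀ = P(outcome | unexposed) = 378/2024 = 0.18676
Under exogeneity alone the bounds on PN are max{0,(p₁−p₀)/p₁} ≤ PN ≤ min{1,(1−p₀)/p₁}.
  lower = (p₁ − p₀)/p₁ = 0.19333 / 0.38009 ≈ 0.5086
  upper = min{1, (1 − p₀)/p₁} = 0.81324 / 0.38009 ≈ 2.1396 → capped at 1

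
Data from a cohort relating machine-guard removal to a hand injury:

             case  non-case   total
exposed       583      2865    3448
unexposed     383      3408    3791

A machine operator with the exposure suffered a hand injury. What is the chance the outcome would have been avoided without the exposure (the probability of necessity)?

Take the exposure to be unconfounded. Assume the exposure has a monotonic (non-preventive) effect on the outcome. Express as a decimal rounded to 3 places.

PN ≈ 0.402

p₁ = P(outcome | exposed) = 583/3448 = 0.16908
p₀ = P(outcome | unexposed) = 383/3791 = 0.10103
Under exogeneity and monotonicity, PN = (p₁ − p₀)/p₁.
PN = (0.16908 − 0.10103) / 0.16908 ≈ 0.4025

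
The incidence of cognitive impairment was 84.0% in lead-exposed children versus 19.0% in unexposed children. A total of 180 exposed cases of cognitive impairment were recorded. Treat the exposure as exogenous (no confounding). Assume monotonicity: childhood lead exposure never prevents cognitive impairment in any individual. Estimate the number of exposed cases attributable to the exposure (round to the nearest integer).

p₁ = 0.84, p₀ = 0.19.
PN = (p₁ − p₀)/p₁ = (0.84 − 0.19) / 0.84 ≈ 0.77381.
Attributable cases ≈ PN × (exposed cases) = 0.77381 × 180 ≈ 139.29.

about 139 cases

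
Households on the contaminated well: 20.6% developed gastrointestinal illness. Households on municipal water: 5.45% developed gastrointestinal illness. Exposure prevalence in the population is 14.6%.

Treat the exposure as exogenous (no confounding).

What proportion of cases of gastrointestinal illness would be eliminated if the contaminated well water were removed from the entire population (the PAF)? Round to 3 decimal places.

p₁ = 0.206, p₀ = 0.0545.
Overall risk P(Y=1) = π·p₁ + (1−π)·p₀ = 0.146×0.206 + 0.854×0.0545 = 0.076619.
Under exogeneity, PAF = [P(Y=1) − p₀] / P(Y=1).
PAF = (0.076619 − 0.0545) / 0.076619 ≈ 0.2887

PAF ≈ 0.289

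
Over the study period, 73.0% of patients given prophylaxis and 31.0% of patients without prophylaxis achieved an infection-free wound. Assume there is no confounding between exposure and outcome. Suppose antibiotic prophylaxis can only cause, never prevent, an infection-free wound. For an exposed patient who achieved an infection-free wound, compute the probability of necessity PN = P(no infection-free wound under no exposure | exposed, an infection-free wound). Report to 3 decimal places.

p₁ = 0.73, p₀ = 0.31.
Under exogeneity and monotonicity, PN = (p₁ − p₀) / p₁.
PN = (0.73 − 0.31) / 0.73 = 0.42 / 0.73 ≈ 0.5753

PN ≈ 0.575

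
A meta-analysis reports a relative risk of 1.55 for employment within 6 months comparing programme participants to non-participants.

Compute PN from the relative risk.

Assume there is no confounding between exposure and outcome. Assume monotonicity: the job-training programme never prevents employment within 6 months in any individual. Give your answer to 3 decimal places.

PN ≈ 0.355

Under exogeneity and monotonicity, PN = (RR − 1) / RR = 1 − 1/RR.
PN = (1.55 − 1) / 1.55 = 0.55 / 1.55 ≈ 0.3548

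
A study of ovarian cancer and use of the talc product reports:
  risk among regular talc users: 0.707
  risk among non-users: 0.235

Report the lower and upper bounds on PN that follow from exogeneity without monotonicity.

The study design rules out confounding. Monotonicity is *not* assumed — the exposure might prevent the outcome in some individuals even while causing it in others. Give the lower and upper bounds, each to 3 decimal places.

Let p₁ = 0.707, p₀ = 0.235.
Under exogeneity alone the bounds on PN are max{0,(p₁−p₀)/p₁} ≤ PN ≤ min{1,(1−p₀)/p₁}.
  lower = (p₁ − p₀)/p₁ = 0.472 / 0.707 ≈ 0.6676
  upper = min{1, (1 − p₀)/p₁} = 0.765 / 0.707 ≈ 1.0820 → capped at 1

0.668 ≤ PN ≤ 1.000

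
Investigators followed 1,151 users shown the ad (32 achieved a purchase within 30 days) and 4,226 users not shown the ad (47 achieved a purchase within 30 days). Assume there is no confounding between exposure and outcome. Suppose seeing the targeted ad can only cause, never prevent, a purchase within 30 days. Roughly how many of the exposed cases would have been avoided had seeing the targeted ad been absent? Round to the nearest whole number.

p₁ = P(outcome | exposed) = 32/1151 = 0.027802
p₀ = P(outcome | unexposed) = 47/4226 = 0.011122
PN = (p₁ − p₀)/p₁ = (0.027802 − 0.011122) / 0.027802 ≈ 0.59997.
Attributable cases ≈ PN × (exposed cases) = 0.59997 × 32 ≈ 19.20.

about 19 cases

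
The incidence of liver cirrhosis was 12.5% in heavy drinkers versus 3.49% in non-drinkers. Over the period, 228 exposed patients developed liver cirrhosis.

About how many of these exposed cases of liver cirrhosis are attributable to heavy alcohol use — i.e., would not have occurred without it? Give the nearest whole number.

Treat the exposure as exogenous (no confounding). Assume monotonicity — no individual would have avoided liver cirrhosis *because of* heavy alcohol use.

p₁ = 0.125, p₀ = 0.0349.
PN = (p₁ − p₀)/p₁ = (0.125 − 0.0349) / 0.125 ≈ 0.72080.
Attributable cases ≈ PN × (exposed cases) = 0.72080 × 228 ≈ 164.34.

about 164 cases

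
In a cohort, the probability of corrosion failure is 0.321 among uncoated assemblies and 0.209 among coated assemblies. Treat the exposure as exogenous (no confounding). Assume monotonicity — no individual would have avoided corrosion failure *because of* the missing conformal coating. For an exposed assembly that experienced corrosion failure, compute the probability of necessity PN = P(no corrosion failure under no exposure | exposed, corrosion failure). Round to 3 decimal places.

PN ≈ 0.349

Let p₁ = 0.321, p₀ = 0.209.
Under exogeneity and monotonicity, PN = (p₁ − p₀) / p₁.
PN = (0.321 − 0.209) / 0.321 = 0.112 / 0.321 ≈ 0.3489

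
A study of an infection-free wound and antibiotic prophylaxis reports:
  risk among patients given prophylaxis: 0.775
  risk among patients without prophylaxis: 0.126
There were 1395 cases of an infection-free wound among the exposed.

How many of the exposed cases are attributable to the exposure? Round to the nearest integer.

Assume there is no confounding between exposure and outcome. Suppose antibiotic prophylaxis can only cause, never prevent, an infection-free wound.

about 1168 cases

Let p₁ = 0.775, p₀ = 0.126.
PN = (p₁ − p₀)/p₁ = (0.775 − 0.126) / 0.775 ≈ 0.83742.
Attributable cases ≈ PN × (exposed cases) = 0.83742 × 1395 ≈ 1168.20.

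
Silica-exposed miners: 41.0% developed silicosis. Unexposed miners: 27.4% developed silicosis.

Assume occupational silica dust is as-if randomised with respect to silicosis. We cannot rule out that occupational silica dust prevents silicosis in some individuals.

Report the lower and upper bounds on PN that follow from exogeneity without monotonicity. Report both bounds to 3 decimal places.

0.332 ≤ PN ≤ 1.000

p₁ = 0.41, p₀ = 0.274.
Under exogeneity alone the bounds on PN are max{0,(p₁−p₀)/p₁} ≤ PN ≤ min{1,(1−p₀)/p₁}.
  lower = (p₁ − p₀)/p₁ = 0.136 / 0.41 ≈ 0.3317
  upper = min{1, (1 − p₀)/p₁} = 0.726 / 0.41 ≈ 1.7707 → capped at 1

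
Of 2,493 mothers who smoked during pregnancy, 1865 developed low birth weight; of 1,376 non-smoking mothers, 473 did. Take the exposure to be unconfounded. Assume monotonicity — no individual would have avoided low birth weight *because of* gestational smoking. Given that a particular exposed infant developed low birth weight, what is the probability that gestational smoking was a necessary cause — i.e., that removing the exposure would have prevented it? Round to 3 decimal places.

p₁ = P(outcome | exposed) = 1865/2493 = 0.74809
p₀ = P(outcome | unexposed) = 473/1376 = 0.34375
Under exogeneity and monotonicity, PN = (p₁ − p₀) / p₁.
PN = (0.74809 − 0.34375) / 0.74809 = 0.40434 / 0.74809 ≈ 0.5405

PN ≈ 0.540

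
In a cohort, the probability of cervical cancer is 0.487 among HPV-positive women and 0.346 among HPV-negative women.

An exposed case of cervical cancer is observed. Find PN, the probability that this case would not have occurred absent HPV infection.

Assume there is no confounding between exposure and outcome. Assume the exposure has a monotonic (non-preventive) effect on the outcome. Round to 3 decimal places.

Let p₁ = 0.487, p₀ = 0.346.
Under exogeneity and monotonicity, PN = (p₁ − p₀) / p₁.
PN = (0.487 − 0.346) / 0.487 = 0.141 / 0.487 ≈ 0.2895

PN ≈ 0.290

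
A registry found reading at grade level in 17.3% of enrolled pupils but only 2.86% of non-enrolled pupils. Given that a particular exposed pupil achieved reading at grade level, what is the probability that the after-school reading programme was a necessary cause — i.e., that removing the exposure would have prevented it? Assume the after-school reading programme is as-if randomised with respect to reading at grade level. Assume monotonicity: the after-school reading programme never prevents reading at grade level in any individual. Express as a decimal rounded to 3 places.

PN ≈ 0.835

p₁ = 0.173, p₀ = 0.0286.
Under exogeneity and monotonicity, PN = (p₁ − p₀) / p₁.
PN = (0.173 − 0.0286) / 0.173 = 0.1444 / 0.173 ≈ 0.8347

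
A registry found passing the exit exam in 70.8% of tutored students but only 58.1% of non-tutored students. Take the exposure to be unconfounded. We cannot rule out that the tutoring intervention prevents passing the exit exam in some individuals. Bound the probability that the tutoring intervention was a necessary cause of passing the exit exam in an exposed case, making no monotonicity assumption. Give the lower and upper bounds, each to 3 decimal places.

p₁ = 0.708, p₀ = 0.581.
Under exogeneity alone the bounds on PN are max{0,(p₁−p₀)/p₁} ≤ PN ≤ min{1,(1−p₀)/p₁}.
  lower = (p₁ − p₀)/p₁ = 0.127 / 0.708 ≈ 0.1794
  upper = min{1, (1 − p₀)/p₁} = 0.419 / 0.708 ≈ 0.5918

0.179 ≤ PN ≤ 0.592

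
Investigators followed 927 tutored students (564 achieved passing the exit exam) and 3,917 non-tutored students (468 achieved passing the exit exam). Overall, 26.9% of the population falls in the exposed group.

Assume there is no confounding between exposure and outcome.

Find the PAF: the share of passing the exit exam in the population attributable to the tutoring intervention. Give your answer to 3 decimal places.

PAF ≈ 0.524

p₁ = P(outcome | exposed) = 564/927 = 0.60841
p₀ = P(outcome | unexposed) = 468/3917 = 0.11948
Overall risk P(Y=1) = π·p₁ + (1−π)·p₀ = 0.269×0.60841 + 0.731×0.11948 = 0.251.
Under exogeneity, PAF = [P(Y=1) − p₀] / P(Y=1).
PAF = (0.251 − 0.11948) / 0.251 ≈ 0.5240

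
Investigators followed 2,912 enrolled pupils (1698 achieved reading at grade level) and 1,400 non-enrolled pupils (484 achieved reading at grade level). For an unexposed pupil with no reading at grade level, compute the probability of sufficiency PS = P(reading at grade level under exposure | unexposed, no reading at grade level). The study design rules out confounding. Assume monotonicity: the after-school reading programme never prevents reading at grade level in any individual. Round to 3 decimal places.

p₁ = P(outcome | exposed) = 1698/2912 = 0.5831
p₀ = P(outcome | unexposed) = 484/1400 = 0.34571
Under exogeneity and monotonicity, PS = (p₁ − p₀) / (1 − p₀).
PS = (0.5831 − 0.34571) / (1 − 0.34571) = 0.23739 / 0.65429 ≈ 0.3628

PS ≈ 0.363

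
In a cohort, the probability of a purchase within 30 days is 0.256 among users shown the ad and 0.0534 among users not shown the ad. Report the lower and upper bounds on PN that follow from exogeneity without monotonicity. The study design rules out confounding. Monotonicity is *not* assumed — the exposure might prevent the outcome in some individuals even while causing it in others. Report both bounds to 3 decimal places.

0.791 ≤ PN ≤ 1.000

Let p₁ = 0.256, p₀ = 0.0534.
Under exogeneity alone the bounds on PN are max{0,(p₁−p₀)/p₁} ≤ PN ≤ min{1,(1−p₀)/p₁}.
  lower = (p₁ − p₀)/p₁ = 0.2026 / 0.256 ≈ 0.7914
  upper = min{1, (1 − p₀)/p₁} = 0.9466 / 0.256 ≈ 3.6977 → capped at 1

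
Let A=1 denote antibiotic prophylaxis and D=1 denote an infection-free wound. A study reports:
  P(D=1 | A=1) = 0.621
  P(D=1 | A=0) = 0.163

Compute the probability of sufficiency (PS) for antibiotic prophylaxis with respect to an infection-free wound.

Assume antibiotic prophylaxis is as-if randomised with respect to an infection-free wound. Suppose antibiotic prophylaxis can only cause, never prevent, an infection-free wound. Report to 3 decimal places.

PS ≈ 0.547

Let p₁ = 0.621, p₀ = 0.163.
Under exogeneity and monotonicity, PS = (p₁ − p₀) / (1 − p₀).
PS = (0.621 − 0.163) / (1 − 0.163) = 0.458 / 0.837 ≈ 0.5472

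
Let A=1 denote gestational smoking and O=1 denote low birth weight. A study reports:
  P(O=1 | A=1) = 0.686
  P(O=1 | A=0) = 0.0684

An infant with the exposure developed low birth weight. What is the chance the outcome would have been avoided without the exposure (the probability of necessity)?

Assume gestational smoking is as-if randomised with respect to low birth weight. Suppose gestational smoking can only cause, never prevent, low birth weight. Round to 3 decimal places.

Let p₁ = 0.686, p₀ = 0.0684.
Under exogeneity and monotonicity, PN = (p₁ − p₀) / p₁.
PN = (0.686 − 0.0684) / 0.686 = 0.6176 / 0.686 ≈ 0.9003

PN ≈ 0.900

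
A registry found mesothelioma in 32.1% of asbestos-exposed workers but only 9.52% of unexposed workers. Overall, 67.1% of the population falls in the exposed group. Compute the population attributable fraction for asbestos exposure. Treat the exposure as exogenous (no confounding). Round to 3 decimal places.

PAF ≈ 0.614

p₁ = 0.321, p₀ = 0.0952.
Overall risk P(Y=1) = π·p₁ + (1−π)·p₀ = 0.671×0.321 + 0.329×0.0952 = 0.24671.
Under exogeneity, PAF = [P(Y=1) − p₀] / P(Y=1).
PAF = (0.24671 − 0.0952) / 0.24671 ≈ 0.6141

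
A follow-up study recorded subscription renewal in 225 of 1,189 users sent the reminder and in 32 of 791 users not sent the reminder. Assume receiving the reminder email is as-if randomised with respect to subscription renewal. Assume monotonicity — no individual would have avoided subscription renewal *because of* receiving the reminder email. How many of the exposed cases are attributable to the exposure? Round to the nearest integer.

p₁ = P(outcome | exposed) = 225/1189 = 0.18923
p₀ = P(outcome | unexposed) = 32/791 = 0.040455
PN = (p₁ − p₀)/p₁ = (0.18923 − 0.040455) / 0.18923 ≈ 0.78622.
Attributable cases ≈ PN × (exposed cases) = 0.78622 × 225 ≈ 176.90.

about 177 cases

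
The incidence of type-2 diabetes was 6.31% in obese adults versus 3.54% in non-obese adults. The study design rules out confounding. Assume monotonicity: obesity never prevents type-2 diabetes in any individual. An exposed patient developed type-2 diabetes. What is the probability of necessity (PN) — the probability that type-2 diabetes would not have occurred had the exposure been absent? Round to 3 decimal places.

PN ≈ 0.439

p₁ = 0.0631, p₀ = 0.0354.
Under exogeneity and monotonicity, PN = (p₁ − p₀) / p₁.
PN = (0.0631 − 0.0354) / 0.0631 = 0.0277 / 0.0631 ≈ 0.4390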